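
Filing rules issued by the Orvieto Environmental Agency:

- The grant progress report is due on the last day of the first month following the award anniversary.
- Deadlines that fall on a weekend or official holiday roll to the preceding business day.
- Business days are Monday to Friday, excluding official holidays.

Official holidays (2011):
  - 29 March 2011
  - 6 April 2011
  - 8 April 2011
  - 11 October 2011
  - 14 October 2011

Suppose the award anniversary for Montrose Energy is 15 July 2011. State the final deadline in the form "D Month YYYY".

31 August 2011

1 month after 15 July 2011 is August 2011; that month ends on 31 August 2011.
31 August 2011 is a Wednesday and not a listed holiday, so it stands.
Final deadline: 31 August 2011.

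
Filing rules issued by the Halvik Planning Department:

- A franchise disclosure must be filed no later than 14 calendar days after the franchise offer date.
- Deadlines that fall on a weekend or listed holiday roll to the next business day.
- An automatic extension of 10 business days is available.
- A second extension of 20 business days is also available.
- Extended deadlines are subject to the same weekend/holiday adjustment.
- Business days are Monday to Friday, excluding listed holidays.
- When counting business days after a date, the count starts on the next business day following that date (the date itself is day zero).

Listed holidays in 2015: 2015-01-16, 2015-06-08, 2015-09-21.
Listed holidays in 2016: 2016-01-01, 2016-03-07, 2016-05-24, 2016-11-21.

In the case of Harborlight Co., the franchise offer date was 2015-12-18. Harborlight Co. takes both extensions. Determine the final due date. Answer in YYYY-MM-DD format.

2016-02-15

14 calendar days after 2015-12-18 is 2016-01-01.
2016-01-01 is a listed holiday; the next business day is 2016-01-04 (Monday).
The 10-business-day extension runs from 2016-01-04 to 2016-01-18.
2016-01-18 falls on a Monday, which is a business day, so no adjustment is needed.
Applying the 20-business-day extension: 20 business days after 2016-01-18 is 2016-02-15.
2016-02-15 falls on a Monday, which is a business day, so no adjustment is needed.
So the filing is due 2016-02-15.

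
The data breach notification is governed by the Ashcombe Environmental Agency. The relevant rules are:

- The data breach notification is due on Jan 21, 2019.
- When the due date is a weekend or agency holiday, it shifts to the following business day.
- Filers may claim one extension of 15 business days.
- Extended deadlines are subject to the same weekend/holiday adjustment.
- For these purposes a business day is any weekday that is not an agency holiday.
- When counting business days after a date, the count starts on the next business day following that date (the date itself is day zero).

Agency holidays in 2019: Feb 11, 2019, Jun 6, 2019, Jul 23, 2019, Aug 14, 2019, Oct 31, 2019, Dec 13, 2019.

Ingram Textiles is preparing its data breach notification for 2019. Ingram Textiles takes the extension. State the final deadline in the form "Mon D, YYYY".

The statutory due date is Jan 21, 2019.
Since Jan 21, 2019 is a Monday and not a holiday, the date is unchanged.
Counting 15 further business days from Jan 21, 2019 reaches Feb 12, 2019.
Feb 12, 2019 falls on a Tuesday, which is a business day, so no adjustment is needed.
Deadline: Feb 12, 2019.

Feb 12, 2019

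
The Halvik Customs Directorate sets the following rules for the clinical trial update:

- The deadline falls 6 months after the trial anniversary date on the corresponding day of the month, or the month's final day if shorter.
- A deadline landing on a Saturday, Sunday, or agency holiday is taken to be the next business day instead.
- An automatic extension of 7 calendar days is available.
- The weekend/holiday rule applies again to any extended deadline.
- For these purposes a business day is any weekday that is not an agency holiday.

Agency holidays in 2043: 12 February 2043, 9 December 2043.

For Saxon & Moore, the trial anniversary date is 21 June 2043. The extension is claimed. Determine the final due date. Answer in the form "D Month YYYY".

6 months from 21 June 2043 is 21 December 2043.
21 December 2043 falls on a Monday, which is a business day, so no adjustment is needed.
The 7-calendar-day extension moves the deadline from 21 December 2043 to 28 December 2043.
28 December 2043 (Monday) is already a business day.
Deadline: 28 December 2043.

28 December 2043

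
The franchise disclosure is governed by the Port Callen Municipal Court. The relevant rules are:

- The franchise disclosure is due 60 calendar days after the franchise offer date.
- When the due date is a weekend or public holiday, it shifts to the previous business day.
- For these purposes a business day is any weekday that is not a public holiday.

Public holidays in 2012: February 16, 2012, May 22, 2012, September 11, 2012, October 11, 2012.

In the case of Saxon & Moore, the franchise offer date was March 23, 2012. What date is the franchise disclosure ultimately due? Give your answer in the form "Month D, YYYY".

May 21, 2012

Adding 60 calendar days to March 23, 2012 gives May 22, 2012.
Because May 22, 2012 is a listed holiday, the deadline becomes May 21, 2012 (Monday).
Final deadline: May 21, 2012.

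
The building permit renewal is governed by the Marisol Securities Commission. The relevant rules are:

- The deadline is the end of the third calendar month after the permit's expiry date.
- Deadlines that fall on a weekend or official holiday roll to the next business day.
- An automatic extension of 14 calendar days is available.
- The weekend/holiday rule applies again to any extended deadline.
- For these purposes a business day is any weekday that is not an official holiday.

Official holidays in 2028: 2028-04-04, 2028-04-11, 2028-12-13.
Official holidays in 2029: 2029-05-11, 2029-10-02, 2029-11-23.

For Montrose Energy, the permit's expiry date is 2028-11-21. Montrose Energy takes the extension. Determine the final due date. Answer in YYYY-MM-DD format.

3 months after 2028-11-21 falls in February 2029; the last day of that month is 2029-02-28.
2029-02-28 falls on a Wednesday, which is a business day, so no adjustment is needed.
Applying the 14-calendar-day extension: 2029-02-28 + 14 days = 2029-03-14.
2029-03-14 (Wednesday) is already a business day.
So the filing is due 2029-03-14.

2029-03-14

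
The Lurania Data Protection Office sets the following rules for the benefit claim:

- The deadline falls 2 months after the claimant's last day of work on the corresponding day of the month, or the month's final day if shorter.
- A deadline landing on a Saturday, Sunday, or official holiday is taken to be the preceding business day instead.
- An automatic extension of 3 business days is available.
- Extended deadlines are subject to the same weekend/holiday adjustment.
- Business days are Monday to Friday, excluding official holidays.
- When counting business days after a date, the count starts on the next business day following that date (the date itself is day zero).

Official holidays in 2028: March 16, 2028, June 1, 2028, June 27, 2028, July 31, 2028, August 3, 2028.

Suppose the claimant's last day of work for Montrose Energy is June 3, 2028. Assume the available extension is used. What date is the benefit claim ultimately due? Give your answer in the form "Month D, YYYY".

August 8, 2028

2 months after June 3, 2028, on the same day of the month, is August 3, 2028.
August 3, 2028 is a listed holiday, so it moves to the preceding business day, August 2, 2028 (Wednesday).
Counting 3 further business days from August 2, 2028 reaches August 8, 2028.
August 8, 2028 falls on a Tuesday, which is a business day, so no adjustment is needed.
Final deadline: August 8, 2028.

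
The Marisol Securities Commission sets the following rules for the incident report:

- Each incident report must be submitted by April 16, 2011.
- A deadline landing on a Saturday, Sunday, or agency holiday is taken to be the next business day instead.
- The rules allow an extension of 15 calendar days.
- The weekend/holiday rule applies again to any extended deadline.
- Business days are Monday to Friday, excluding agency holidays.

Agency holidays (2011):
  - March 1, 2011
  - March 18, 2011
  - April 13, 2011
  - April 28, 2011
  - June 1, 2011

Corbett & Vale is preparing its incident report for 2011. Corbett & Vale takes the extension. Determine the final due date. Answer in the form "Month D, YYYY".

May 3, 2011

Start from the fixed due date, April 16, 2011.
April 16, 2011 is a Saturday, so it moves to the next business day, April 18, 2011 (Monday).
The 15-calendar-day extension moves the deadline from April 18, 2011 to May 3, 2011.
Since May 3, 2011 is a Tuesday and not a holiday, the date is unchanged.
The final due date is May 3, 2011.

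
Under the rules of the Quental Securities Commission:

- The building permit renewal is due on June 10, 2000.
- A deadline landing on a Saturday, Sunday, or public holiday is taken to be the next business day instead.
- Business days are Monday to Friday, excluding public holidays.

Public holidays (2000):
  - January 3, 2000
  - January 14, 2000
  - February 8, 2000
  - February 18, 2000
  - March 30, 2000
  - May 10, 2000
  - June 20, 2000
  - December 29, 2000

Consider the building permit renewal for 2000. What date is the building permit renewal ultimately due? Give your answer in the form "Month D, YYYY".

June 12, 2000

The stated deadline is June 10, 2000.
June 10, 2000 is a Saturday; the next business day is June 12, 2000 (Monday).
The final due date is June 12, 2000.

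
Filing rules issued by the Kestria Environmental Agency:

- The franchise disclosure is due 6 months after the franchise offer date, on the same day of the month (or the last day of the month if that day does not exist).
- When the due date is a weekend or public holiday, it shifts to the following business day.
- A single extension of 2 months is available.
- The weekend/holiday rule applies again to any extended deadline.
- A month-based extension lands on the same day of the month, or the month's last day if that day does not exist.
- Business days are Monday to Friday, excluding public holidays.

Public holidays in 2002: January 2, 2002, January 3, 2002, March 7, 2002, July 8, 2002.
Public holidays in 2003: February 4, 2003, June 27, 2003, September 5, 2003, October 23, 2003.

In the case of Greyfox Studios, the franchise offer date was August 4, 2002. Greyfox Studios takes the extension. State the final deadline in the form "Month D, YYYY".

April 7, 2003

6 months from August 4, 2002 is February 4, 2003.
February 4, 2003 falls on a listed holiday. Rolling to the next business day gives February 5, 2003, a Wednesday.
Applying the 2 months extension: 2 months after February 5, 2003 is April 5, 2003.
April 5, 2003 is a Saturday; the next business day is April 7, 2003 (Monday).
So the filing is due April 7, 2003.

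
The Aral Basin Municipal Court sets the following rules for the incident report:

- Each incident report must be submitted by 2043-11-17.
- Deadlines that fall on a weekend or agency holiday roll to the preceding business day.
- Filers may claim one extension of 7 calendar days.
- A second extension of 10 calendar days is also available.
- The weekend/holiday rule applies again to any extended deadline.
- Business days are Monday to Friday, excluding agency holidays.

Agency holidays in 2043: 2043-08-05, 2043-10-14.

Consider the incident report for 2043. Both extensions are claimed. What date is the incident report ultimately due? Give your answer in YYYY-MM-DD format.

Start from the fixed due date, 2043-11-17.
2043-11-17 (Tuesday) is already a business day.
Add the 7 calendar-day extension to 2043-11-17: 2043-11-24.
Since 2043-11-24 is a Tuesday and not a holiday, the date is unchanged.
The 10-calendar-day extension moves the deadline from 2043-11-24 to 2043-12-04.
2043-12-04 is a Friday and not a listed holiday, so it stands.
So the filing is due 2043-12-04.

2043-12-04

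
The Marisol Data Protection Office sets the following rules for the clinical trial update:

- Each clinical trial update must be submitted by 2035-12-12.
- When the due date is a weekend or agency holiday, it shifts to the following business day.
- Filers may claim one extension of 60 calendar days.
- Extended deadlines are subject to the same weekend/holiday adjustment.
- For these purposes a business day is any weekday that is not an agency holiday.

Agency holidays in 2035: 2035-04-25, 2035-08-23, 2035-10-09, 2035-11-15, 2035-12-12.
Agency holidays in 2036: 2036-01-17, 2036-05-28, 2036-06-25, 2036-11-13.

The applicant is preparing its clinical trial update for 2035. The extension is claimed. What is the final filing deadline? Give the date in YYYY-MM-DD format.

2036-02-11

The statutory due date is 2035-12-12.
2035-12-12 falls on a listed holiday. Rolling to the next business day gives 2035-12-13, a Thursday.
With the 60-day extension, 2035-12-13 becomes 2036-02-11.
Since 2036-02-11 is a Monday and not a holiday, the date is unchanged.
The final due date is 2036-02-11.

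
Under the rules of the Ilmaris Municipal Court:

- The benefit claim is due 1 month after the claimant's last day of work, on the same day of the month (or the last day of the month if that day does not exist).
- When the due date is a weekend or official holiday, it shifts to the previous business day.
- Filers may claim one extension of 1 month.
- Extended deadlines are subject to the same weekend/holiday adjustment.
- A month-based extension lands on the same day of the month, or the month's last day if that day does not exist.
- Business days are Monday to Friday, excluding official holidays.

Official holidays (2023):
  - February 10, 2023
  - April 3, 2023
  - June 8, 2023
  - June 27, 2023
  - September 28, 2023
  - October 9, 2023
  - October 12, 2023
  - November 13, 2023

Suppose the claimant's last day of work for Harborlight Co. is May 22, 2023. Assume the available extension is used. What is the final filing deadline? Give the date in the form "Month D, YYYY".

July 21, 2023

1 month after May 22, 2023, on the same day of the month, is June 22, 2023.
Since June 22, 2023 is a Thursday and not a holiday, the date is unchanged.
The 1 month extension carries June 22, 2023 to July 22, 2023.
Because July 22, 2023 is a Saturday, the deadline becomes July 21, 2023 (Friday).
Final deadline: July 21, 2023.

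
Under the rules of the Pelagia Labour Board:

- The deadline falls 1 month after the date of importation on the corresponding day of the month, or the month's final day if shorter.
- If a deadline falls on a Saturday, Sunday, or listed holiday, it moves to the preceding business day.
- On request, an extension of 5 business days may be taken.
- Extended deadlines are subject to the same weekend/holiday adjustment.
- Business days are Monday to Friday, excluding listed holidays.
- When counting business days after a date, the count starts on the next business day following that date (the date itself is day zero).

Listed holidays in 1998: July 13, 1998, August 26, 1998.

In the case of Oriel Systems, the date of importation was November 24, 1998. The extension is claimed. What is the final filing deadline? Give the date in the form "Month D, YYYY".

December 31, 1998

Moving 1 month forward from November 24, 1998 on the corresponding day gives December 24, 1998.
December 24, 1998 (Thursday) is already a business day.
Applying the 5-business-day extension: 5 business days after December 24, 1998 is December 31, 1998.
Since December 31, 1998 is a Thursday and not a holiday, the date is unchanged.
The final due date is December 31, 1998.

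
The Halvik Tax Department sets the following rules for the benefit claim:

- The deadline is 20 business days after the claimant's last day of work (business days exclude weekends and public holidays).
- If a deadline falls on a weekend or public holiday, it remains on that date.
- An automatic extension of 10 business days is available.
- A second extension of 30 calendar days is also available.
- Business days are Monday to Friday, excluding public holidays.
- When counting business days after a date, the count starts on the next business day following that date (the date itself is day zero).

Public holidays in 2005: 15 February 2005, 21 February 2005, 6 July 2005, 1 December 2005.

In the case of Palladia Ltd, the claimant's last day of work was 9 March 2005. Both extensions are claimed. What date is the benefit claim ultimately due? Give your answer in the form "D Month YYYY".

20 May 2005

Counting 20 business days after 9 March 2005 (skipping weekends and listed holidays) reaches 6 April 2005.
No adjustment is made for weekends or holidays, so 6 April 2005 stands.
Applying the 10-business-day extension: 10 business days after 6 April 2005 is 20 April 2005.
No adjustment is made for weekends or holidays, so 20 April 2005 stands.
The 30-calendar-day extension moves the deadline from 20 April 2005 to 20 May 2005.
No adjustment is made for weekends or holidays, so 20 May 2005 stands.
Deadline: 20 May 2005.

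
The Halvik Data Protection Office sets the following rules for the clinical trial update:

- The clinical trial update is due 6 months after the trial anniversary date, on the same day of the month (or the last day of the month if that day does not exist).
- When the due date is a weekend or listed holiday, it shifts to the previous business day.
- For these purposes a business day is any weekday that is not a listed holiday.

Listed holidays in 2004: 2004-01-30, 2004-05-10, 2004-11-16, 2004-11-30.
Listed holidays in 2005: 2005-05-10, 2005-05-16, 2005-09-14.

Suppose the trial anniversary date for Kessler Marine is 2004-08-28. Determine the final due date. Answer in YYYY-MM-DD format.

2005-02-28

Moving 6 months forward from 2004-08-28 on the corresponding day gives 2005-02-28.
2005-02-28 is a Monday and not a listed holiday, so it stands.
So the filing is due 2005-02-28.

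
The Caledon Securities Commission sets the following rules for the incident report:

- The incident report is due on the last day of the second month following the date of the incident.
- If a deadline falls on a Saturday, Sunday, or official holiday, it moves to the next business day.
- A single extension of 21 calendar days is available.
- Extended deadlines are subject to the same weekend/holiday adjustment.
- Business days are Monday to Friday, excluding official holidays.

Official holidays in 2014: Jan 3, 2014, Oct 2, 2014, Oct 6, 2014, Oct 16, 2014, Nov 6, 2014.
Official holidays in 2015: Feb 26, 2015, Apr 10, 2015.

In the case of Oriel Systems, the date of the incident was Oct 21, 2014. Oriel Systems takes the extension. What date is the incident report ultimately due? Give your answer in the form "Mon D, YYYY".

Jan 21, 2015

2 months after Oct 21, 2014 falls in December 2014; the last day of that month is Dec 31, 2014.
Dec 31, 2014 is a Wednesday and not a listed holiday, so it stands.
The 21-calendar-day extension moves the deadline from Dec 31, 2014 to Jan 21, 2015.
Jan 21, 2015 falls on a Wednesday, which is a business day, so no adjustment is needed.
Final deadline: Jan 21, 2015.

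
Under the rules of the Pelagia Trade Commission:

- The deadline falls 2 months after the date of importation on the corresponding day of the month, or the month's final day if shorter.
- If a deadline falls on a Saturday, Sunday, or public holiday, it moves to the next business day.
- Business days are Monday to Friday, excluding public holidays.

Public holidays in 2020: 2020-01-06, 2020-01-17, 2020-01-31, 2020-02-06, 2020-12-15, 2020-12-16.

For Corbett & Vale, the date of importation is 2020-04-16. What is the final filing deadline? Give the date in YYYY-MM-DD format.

2 months from 2020-04-16 is 2020-06-16.
2020-06-16 falls on a Tuesday, which is a business day, so no adjustment is needed.
Final deadline: 2020-06-16.

2020-06-16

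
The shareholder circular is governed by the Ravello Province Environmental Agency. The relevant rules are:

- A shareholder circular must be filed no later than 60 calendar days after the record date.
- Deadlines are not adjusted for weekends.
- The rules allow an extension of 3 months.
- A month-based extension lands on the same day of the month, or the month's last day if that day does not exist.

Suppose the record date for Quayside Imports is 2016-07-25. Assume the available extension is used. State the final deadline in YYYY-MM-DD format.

Trigger date 2016-07-25 + 60 calendar days = 2016-09-23.
2016-09-23 falls on a Friday. The rules make no weekend/holiday allowance, so it remains 2016-09-23.
The 3 months extension carries 2016-09-23 to 2016-12-23.
2016-12-23 is a Friday; no weekend or holiday adjustment applies.
So the filing is due 2016-12-23.

2016-12-23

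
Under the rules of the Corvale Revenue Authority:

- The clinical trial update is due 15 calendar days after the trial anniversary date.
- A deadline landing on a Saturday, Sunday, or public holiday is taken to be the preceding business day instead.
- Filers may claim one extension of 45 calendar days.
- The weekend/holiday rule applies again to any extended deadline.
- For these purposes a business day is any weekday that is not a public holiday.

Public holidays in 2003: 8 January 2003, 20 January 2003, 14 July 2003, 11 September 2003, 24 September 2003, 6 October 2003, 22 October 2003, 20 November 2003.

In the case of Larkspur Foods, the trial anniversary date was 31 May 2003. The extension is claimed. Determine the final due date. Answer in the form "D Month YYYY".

15 calendar days after 31 May 2003 is 15 June 2003.
Because 15 June 2003 is a Sunday, the deadline becomes 13 June 2003 (Friday).
Add the 45 calendar-day extension to 13 June 2003: 28 July 2003.
28 July 2003 (Monday) is already a business day.
Deadline: 28 July 2003.

28 July 2003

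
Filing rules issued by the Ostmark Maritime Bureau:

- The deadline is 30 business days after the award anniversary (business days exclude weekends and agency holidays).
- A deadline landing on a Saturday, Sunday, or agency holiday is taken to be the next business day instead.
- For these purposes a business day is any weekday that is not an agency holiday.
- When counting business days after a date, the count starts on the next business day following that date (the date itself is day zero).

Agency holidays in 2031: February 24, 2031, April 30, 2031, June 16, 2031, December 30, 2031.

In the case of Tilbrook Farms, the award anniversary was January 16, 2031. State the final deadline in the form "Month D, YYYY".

30 business days after January 16, 2031, excluding weekends and holidays, is February 28, 2031.
Since February 28, 2031 is a Friday and not a holiday, the date is unchanged.
Final deadline: February 28, 2031.

February 28, 2031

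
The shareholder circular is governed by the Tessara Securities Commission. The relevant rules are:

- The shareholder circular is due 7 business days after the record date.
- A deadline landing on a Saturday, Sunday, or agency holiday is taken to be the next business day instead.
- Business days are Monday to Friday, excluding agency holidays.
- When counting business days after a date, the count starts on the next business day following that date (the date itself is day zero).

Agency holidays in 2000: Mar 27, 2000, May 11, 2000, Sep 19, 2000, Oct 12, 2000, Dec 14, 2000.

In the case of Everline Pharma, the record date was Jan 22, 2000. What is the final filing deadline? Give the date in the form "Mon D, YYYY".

7 business days after Jan 22, 2000, excluding weekends and holidays, is Feb 1, 2000.
Feb 1, 2000 is a Tuesday and not a listed holiday, so it stands.
Final deadline: Feb 1, 2000.

Feb 1, 2000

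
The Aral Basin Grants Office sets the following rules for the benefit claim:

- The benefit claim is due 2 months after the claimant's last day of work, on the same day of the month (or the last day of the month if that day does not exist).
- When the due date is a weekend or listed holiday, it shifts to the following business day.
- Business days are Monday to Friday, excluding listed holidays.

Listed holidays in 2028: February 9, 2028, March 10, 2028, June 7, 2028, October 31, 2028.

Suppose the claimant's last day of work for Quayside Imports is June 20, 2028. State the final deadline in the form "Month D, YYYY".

August 21, 2028

2 months after June 20, 2028, on the same day of the month, is August 20, 2028.
Because August 20, 2028 is a Sunday, the deadline becomes August 21, 2028 (Monday).
The final due date is August 21, 2028.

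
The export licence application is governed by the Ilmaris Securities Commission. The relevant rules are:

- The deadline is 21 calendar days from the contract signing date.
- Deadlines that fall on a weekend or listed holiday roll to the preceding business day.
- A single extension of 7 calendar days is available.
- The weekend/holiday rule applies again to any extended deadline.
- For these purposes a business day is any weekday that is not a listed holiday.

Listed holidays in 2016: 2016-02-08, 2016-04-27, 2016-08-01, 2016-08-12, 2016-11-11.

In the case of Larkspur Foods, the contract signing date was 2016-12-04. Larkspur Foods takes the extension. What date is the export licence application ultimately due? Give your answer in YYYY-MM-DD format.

21 calendar days after 2016-12-04 is 2016-12-25.
2016-12-25 is a Sunday; the preceding business day is 2016-12-23 (Friday).
Applying the 7-calendar-day extension: 2016-12-23 + 7 days = 2016-12-30.
Since 2016-12-30 is a Friday and not a holiday, the date is unchanged.
So the filing is due 2016-12-30.

2016-12-30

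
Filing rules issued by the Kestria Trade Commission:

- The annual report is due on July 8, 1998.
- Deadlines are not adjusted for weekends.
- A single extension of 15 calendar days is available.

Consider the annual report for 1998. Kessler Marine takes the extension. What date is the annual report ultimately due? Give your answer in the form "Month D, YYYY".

Start from the fixed due date, July 8, 1998.
July 8, 1998 falls on a Wednesday. The rules make no weekend/holiday allowance, so it remains July 8, 1998.
Add the 15 calendar-day extension to July 8, 1998: July 23, 1998.
No adjustment is made for weekends or holidays, so July 23, 1998 stands.
The final due date is July 23, 1998.

July 23, 1998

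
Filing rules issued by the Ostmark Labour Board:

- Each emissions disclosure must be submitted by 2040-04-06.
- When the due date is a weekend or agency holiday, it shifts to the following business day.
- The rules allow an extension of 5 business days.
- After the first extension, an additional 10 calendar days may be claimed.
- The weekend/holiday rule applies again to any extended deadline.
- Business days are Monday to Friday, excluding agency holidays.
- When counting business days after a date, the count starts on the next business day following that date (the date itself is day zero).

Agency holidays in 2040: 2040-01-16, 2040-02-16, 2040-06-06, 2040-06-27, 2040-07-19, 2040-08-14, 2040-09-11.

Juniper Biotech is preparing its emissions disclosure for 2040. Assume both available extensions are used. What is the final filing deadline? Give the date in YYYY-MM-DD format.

2040-04-23

The stated deadline is 2040-04-06.
Since 2040-04-06 is a Friday and not a holiday, the date is unchanged.
The 5-business-day extension runs from 2040-04-06 to 2040-04-13.
Since 2040-04-13 is a Friday and not a holiday, the date is unchanged.
Applying the 10-calendar-day extension: 2040-04-13 + 10 days = 2040-04-23.
2040-04-23 (Monday) is already a business day.
Final deadline: 2040-04-23.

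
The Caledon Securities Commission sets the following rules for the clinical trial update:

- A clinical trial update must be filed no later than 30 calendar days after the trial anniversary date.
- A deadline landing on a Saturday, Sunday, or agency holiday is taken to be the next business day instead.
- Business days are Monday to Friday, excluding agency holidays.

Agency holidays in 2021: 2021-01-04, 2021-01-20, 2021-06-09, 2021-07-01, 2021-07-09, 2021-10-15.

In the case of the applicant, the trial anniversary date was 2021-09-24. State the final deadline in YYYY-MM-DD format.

2021-10-25

Trigger date 2021-09-24 + 30 calendar days = 2021-10-24.
2021-10-24 falls on a Sunday. Rolling to the next business day gives 2021-10-25, a Monday.
The final due date is 2021-10-25.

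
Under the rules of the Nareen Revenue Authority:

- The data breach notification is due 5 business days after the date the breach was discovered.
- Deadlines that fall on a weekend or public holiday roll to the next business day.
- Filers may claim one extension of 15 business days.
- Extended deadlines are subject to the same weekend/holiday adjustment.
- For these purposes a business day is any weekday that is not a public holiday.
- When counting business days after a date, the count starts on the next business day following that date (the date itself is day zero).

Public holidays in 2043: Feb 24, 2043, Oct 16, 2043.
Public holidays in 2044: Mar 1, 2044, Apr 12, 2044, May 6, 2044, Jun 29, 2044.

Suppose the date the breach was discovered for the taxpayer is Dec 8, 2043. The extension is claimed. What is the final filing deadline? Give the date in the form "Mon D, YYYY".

Counting 5 business days after Dec 8, 2043 (skipping weekends and listed holidays) reaches Dec 15, 2043.
Dec 15, 2043 is a Tuesday and not a listed holiday, so it stands.
Applying the 15-business-day extension: 15 business days after Dec 15, 2043 is Jan 5, 2044.
Jan 5, 2044 (Tuesday) is already a business day.
So the filing is due Jan 5, 2044.

Jan 5, 2044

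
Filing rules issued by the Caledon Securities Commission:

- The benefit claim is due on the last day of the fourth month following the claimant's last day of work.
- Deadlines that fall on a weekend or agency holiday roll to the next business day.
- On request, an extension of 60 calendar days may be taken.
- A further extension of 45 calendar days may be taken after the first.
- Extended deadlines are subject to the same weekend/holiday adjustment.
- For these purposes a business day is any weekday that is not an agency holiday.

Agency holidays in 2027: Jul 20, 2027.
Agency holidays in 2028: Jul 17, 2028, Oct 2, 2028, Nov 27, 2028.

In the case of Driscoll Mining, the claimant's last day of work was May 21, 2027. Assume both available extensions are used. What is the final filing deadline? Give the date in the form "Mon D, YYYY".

Jan 13, 2028

4 months after May 21, 2027 falls in September 2027; the last day of that month is Sep 30, 2027.
Sep 30, 2027 falls on a Thursday, which is a business day, so no adjustment is needed.
Add the 60 calendar-day extension to Sep 30, 2027: Nov 29, 2027.
Since Nov 29, 2027 is a Monday and not a holiday, the date is unchanged.
Applying the 45-calendar-day extension: Nov 29, 2027 + 45 days = Jan 13, 2028.
Jan 13, 2028 is a Thursday and not a listed holiday, so it stands.
Deadline: Jan 13, 2028.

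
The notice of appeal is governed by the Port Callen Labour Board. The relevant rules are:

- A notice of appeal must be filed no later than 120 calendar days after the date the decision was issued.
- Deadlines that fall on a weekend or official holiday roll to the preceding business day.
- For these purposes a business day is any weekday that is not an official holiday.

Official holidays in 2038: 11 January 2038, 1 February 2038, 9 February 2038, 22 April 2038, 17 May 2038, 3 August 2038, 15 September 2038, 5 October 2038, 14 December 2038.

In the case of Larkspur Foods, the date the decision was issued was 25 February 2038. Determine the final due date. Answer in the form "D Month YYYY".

25 June 2038

Adding 120 calendar days to 25 February 2038 gives 25 June 2038.
25 June 2038 is a Friday and not a listed holiday, so it stands.
The final due date is 25 June 2038.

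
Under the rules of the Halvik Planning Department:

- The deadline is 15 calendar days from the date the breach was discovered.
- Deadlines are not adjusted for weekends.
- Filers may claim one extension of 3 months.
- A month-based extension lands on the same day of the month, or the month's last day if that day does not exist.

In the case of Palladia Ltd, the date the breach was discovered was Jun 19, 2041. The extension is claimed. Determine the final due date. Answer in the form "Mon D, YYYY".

Oct 4, 2041

15 calendar days after Jun 19, 2041 is Jul 4, 2041.
Jul 4, 2041 is a Thursday; no weekend or holiday adjustment applies.
The 3 months extension carries Jul 4, 2041 to Oct 4, 2041.
Oct 4, 2041 falls on a Friday. The rules make no weekend/holiday allowance, so it remains Oct 4, 2041.
The final due date is Oct 4, 2041.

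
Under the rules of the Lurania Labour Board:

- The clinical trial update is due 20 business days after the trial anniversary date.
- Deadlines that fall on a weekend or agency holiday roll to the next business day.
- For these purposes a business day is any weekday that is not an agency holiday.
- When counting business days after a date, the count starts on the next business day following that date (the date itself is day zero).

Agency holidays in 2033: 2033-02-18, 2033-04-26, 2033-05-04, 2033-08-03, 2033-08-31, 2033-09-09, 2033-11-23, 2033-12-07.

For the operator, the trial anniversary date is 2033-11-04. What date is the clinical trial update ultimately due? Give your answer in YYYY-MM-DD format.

2033-12-05

Counting 20 business days after 2033-11-04 (skipping weekends and listed holidays) reaches 2033-12-05.
2033-12-05 falls on a Monday, which is a business day, so no adjustment is needed.
Final deadline: 2033-12-05.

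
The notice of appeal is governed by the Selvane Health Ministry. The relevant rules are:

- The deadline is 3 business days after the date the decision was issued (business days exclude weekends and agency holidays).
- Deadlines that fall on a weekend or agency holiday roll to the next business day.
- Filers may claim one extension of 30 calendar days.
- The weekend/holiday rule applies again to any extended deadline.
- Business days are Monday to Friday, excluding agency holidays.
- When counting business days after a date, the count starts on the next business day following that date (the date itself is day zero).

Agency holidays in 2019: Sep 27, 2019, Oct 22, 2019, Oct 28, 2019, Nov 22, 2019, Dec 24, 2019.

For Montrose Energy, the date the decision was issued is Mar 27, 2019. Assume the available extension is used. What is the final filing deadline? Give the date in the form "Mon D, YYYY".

May 1, 2019

Starting the day after Mar 27, 2019 and counting 3 business days lands on Apr 1, 2019.
Apr 1, 2019 is a Monday and not a listed holiday, so it stands.
Add the 30 calendar-day extension to Apr 1, 2019: May 1, 2019.
May 1, 2019 falls on a Wednesday, which is a business day, so no adjustment is needed.
The final due date is May 1, 2019.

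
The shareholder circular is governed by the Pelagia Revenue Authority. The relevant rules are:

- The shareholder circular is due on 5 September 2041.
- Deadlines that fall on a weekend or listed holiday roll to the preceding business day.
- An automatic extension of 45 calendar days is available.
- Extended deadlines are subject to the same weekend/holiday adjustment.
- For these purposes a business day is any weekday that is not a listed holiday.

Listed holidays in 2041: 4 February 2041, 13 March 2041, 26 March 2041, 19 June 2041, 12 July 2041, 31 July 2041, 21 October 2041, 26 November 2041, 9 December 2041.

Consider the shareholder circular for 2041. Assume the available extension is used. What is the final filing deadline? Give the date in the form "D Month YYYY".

18 October 2041

Start from the fixed due date, 5 September 2041.
5 September 2041 (Thursday) is already a business day.
With the 45-day extension, 5 September 2041 becomes 20 October 2041.
20 October 2041 falls on a Sunday. Rolling to the preceding business day gives 18 October 2041, a Friday.
So the filing is due 18 October 2041.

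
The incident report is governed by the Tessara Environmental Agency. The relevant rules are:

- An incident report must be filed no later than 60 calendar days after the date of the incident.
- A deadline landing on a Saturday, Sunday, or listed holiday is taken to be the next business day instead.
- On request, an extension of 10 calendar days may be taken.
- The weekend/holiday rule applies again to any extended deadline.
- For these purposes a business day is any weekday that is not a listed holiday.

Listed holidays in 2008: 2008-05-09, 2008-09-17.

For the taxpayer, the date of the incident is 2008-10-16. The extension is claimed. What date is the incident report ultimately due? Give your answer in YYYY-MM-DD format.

2008-12-25

From 2008-10-16, 60 calendar days later is 2008-12-15.
2008-12-15 falls on a Monday, which is a business day, so no adjustment is needed.
Applying the 10-calendar-day extension: 2008-12-15 + 10 days = 2008-12-25.
2008-12-25 (Thursday) is already a business day.
Final deadline: 2008-12-25.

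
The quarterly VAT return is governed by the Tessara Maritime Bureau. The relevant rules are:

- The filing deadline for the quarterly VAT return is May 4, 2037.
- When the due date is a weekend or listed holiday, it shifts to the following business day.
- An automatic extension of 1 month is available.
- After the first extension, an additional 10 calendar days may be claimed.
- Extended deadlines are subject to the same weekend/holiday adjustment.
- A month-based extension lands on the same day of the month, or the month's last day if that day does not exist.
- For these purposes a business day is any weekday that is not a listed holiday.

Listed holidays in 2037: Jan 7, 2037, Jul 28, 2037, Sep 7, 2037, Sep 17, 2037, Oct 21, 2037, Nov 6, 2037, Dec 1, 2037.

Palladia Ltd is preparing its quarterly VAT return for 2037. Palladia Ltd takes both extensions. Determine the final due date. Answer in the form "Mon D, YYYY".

The stated deadline is May 4, 2037.
May 4, 2037 falls on a Monday, which is a business day, so no adjustment is needed.
Add 1 month to May 4, 2037: Jun 4, 2037.
Jun 4, 2037 (Thursday) is already a business day.
The 10-calendar-day extension moves the deadline from Jun 4, 2037 to Jun 14, 2037.
Jun 14, 2037 is a Sunday, so it moves to the next business day, Jun 15, 2037 (Monday).
Deadline: Jun 15, 2037.

Jun 15, 2037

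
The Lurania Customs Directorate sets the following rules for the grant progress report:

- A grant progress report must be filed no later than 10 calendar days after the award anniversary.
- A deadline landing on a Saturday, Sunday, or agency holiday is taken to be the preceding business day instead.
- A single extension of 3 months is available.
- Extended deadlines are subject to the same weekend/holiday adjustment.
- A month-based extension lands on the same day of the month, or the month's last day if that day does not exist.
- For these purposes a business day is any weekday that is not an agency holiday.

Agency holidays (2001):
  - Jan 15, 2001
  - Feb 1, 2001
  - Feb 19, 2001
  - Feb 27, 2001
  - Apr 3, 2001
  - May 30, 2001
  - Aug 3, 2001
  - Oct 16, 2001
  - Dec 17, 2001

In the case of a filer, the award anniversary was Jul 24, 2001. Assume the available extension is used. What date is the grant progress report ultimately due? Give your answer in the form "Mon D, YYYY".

Nov 2, 2001

From Jul 24, 2001, 10 calendar days later is Aug 3, 2001.
Aug 3, 2001 falls on a listed holiday. Rolling to the preceding business day gives Aug 2, 2001, a Thursday.
Add 3 months to Aug 2, 2001: Nov 2, 2001.
Nov 2, 2001 falls on a Friday, which is a business day, so no adjustment is needed.
So the filing is due Nov 2, 2001.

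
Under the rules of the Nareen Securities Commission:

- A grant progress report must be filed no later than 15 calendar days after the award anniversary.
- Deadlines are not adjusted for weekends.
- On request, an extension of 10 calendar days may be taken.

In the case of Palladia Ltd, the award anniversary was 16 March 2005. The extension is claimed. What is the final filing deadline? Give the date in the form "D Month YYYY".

From 16 March 2005, 15 calendar days later is 31 March 2005.
31 March 2005 falls on a Thursday. The rules make no weekend/holiday allowance, so it remains 31 March 2005.
With the 10-day extension, 31 March 2005 becomes 10 April 2005.
10 April 2005 falls on a Sunday. The rules make no weekend/holiday allowance, so it remains 10 April 2005.
Deadline: 10 April 2005.

10 April 2005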